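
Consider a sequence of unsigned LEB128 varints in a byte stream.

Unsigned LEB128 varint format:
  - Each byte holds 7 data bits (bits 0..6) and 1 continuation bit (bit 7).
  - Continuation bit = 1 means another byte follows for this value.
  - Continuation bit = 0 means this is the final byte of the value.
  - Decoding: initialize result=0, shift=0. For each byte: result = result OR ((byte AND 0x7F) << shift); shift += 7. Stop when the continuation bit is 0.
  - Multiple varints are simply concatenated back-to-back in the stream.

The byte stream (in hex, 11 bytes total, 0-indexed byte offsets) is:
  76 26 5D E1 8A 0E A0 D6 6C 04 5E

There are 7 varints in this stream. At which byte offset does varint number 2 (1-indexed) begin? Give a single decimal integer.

Answer: 1

Derivation:
  byte[0]=0x76 cont=0 payload=0x76=118: acc |= 118<<0 -> acc=118 shift=7 [end]
Varint 1: bytes[0:1] = 76 -> value 118 (1 byte(s))
  byte[1]=0x26 cont=0 payload=0x26=38: acc |= 38<<0 -> acc=38 shift=7 [end]
Varint 2: bytes[1:2] = 26 -> value 38 (1 byte(s))
  byte[2]=0x5D cont=0 payload=0x5D=93: acc |= 93<<0 -> acc=93 shift=7 [end]
Varint 3: bytes[2:3] = 5D -> value 93 (1 byte(s))
  byte[3]=0xE1 cont=1 payload=0x61=97: acc |= 97<<0 -> acc=97 shift=7
  byte[4]=0x8A cont=1 payload=0x0A=10: acc |= 10<<7 -> acc=1377 shift=14
  byte[5]=0x0E cont=0 payload=0x0E=14: acc |= 14<<14 -> acc=230753 shift=21 [end]
Varint 4: bytes[3:6] = E1 8A 0E -> value 230753 (3 byte(s))
  byte[6]=0xA0 cont=1 payload=0x20=32: acc |= 32<<0 -> acc=32 shift=7
  byte[7]=0xD6 cont=1 payload=0x56=86: acc |= 86<<7 -> acc=11040 shift=14
  byte[8]=0x6C cont=0 payload=0x6C=108: acc |= 108<<14 -> acc=1780512 shift=21 [end]
Varint 5: bytes[6:9] = A0 D6 6C -> value 1780512 (3 byte(s))
  byte[9]=0x04 cont=0 payload=0x04=4: acc |= 4<<0 -> acc=4 shift=7 [end]
Varint 6: bytes[9:10] = 04 -> value 4 (1 byte(s))
  byte[10]=0x5E cont=0 payload=0x5E=94: acc |= 94<<0 -> acc=94 shift=7 [end]
Varint 7: bytes[10:11] = 5E -> value 94 (1 byte(s))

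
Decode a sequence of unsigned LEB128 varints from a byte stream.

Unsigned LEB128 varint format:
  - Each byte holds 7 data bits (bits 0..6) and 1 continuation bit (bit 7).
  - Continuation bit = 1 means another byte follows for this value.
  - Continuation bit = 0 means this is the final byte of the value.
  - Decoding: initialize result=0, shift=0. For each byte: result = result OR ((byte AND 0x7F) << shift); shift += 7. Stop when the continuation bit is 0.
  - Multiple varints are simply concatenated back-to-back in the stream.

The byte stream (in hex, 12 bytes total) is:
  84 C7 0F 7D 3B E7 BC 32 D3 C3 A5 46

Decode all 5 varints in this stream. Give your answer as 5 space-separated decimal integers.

  byte[0]=0x84 cont=1 payload=0x04=4: acc |= 4<<0 -> acc=4 shift=7
  byte[1]=0xC7 cont=1 payload=0x47=71: acc |= 71<<7 -> acc=9092 shift=14
  byte[2]=0x0F cont=0 payload=0x0F=15: acc |= 15<<14 -> acc=254852 shift=21 [end]
Varint 1: bytes[0:3] = 84 C7 0F -> value 254852 (3 byte(s))
  byte[3]=0x7D cont=0 payload=0x7D=125: acc |= 125<<0 -> acc=125 shift=7 [end]
Varint 2: bytes[3:4] = 7D -> value 125 (1 byte(s))
  byte[4]=0x3B cont=0 payload=0x3B=59: acc |= 59<<0 -> acc=59 shift=7 [end]
Varint 3: bytes[4:5] = 3B -> value 59 (1 byte(s))
  byte[5]=0xE7 cont=1 payload=0x67=103: acc |= 103<<0 -> acc=103 shift=7
  byte[6]=0xBC cont=1 payload=0x3C=60: acc |= 60<<7 -> acc=7783 shift=14
  byte[7]=0x32 cont=0 payload=0x32=50: acc |= 50<<14 -> acc=826983 shift=21 [end]
Varint 4: bytes[5:8] = E7 BC 32 -> value 826983 (3 byte(s))
  byte[8]=0xD3 cont=1 payload=0x53=83: acc |= 83<<0 -> acc=83 shift=7
  byte[9]=0xC3 cont=1 payload=0x43=67: acc |= 67<<7 -> acc=8659 shift=14
  byte[10]=0xA5 cont=1 payload=0x25=37: acc |= 37<<14 -> acc=614867 shift=21
  byte[11]=0x46 cont=0 payload=0x46=70: acc |= 70<<21 -> acc=147415507 shift=28 [end]
Varint 5: bytes[8:12] = D3 C3 A5 46 -> value 147415507 (4 byte(s))

Answer: 254852 125 59 826983 147415507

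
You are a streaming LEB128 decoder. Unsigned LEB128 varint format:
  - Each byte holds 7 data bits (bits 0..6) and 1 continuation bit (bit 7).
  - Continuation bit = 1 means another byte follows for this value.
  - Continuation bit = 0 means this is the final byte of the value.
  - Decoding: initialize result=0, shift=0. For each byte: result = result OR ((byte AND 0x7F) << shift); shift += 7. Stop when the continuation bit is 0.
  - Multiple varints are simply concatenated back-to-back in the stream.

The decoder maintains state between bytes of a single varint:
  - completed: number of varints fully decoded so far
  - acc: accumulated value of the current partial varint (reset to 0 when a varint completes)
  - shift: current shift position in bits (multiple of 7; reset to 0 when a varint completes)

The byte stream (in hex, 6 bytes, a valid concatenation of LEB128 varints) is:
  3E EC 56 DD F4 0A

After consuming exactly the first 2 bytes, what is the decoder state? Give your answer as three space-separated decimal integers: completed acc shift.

Answer: 1 108 7

Derivation:
byte[0]=0x3E cont=0 payload=0x3E: varint #1 complete (value=62); reset -> completed=1 acc=0 shift=0
byte[1]=0xEC cont=1 payload=0x6C: acc |= 108<<0 -> completed=1 acc=108 shift=7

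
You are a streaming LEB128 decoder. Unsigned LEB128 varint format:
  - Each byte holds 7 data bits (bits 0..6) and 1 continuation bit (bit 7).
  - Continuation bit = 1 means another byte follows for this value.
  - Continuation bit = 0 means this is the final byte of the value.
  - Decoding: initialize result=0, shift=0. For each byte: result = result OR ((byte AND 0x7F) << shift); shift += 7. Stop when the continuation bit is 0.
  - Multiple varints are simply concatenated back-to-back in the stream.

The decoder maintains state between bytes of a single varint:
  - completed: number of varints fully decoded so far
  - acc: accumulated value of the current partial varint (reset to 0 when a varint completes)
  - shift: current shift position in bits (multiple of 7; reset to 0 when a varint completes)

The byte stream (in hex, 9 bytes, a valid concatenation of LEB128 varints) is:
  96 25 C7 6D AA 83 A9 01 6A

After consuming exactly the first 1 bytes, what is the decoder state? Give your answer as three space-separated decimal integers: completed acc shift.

byte[0]=0x96 cont=1 payload=0x16: acc |= 22<<0 -> completed=0 acc=22 shift=7

Answer: 0 22 7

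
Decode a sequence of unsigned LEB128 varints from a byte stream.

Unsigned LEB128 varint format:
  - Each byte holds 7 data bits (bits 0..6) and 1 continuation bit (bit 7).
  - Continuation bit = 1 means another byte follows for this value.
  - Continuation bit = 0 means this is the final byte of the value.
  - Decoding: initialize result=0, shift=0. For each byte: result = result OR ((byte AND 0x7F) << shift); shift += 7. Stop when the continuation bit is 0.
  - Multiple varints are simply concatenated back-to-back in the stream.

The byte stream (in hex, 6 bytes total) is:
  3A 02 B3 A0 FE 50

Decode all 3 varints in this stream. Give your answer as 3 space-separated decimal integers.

Answer: 58 2 169840691

Derivation:
  byte[0]=0x3A cont=0 payload=0x3A=58: acc |= 58<<0 -> acc=58 shift=7 [end]
Varint 1: bytes[0:1] = 3A -> value 58 (1 byte(s))
  byte[1]=0x02 cont=0 payload=0x02=2: acc |= 2<<0 -> acc=2 shift=7 [end]
Varint 2: bytes[1:2] = 02 -> value 2 (1 byte(s))
  byte[2]=0xB3 cont=1 payload=0x33=51: acc |= 51<<0 -> acc=51 shift=7
  byte[3]=0xA0 cont=1 payload=0x20=32: acc |= 32<<7 -> acc=4147 shift=14
  byte[4]=0xFE cont=1 payload=0x7E=126: acc |= 126<<14 -> acc=2068531 shift=21
  byte[5]=0x50 cont=0 payload=0x50=80: acc |= 80<<21 -> acc=169840691 shift=28 [end]
Varint 3: bytes[2:6] = B3 A0 FE 50 -> value 169840691 (4 byte(s))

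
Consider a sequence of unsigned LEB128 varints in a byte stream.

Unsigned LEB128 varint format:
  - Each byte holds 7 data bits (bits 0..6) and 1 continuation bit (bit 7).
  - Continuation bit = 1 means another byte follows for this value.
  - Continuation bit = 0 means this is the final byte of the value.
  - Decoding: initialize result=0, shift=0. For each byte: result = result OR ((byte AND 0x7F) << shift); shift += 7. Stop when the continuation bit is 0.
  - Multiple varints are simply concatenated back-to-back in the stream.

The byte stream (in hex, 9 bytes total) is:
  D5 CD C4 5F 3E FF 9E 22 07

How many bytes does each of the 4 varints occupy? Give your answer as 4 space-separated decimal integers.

  byte[0]=0xD5 cont=1 payload=0x55=85: acc |= 85<<0 -> acc=85 shift=7
  byte[1]=0xCD cont=1 payload=0x4D=77: acc |= 77<<7 -> acc=9941 shift=14
  byte[2]=0xC4 cont=1 payload=0x44=68: acc |= 68<<14 -> acc=1124053 shift=21
  byte[3]=0x5F cont=0 payload=0x5F=95: acc |= 95<<21 -> acc=200353493 shift=28 [end]
Varint 1: bytes[0:4] = D5 CD C4 5F -> value 200353493 (4 byte(s))
  byte[4]=0x3E cont=0 payload=0x3E=62: acc |= 62<<0 -> acc=62 shift=7 [end]
Varint 2: bytes[4:5] = 3E -> value 62 (1 byte(s))
  byte[5]=0xFF cont=1 payload=0x7F=127: acc |= 127<<0 -> acc=127 shift=7
  byte[6]=0x9E cont=1 payload=0x1E=30: acc |= 30<<7 -> acc=3967 shift=14
  byte[7]=0x22 cont=0 payload=0x22=34: acc |= 34<<14 -> acc=561023 shift=21 [end]
Varint 3: bytes[5:8] = FF 9E 22 -> value 561023 (3 byte(s))
  byte[8]=0x07 cont=0 payload=0x07=7: acc |= 7<<0 -> acc=7 shift=7 [end]
Varint 4: bytes[8:9] = 07 -> value 7 (1 byte(s))

Answer: 4 1 3 1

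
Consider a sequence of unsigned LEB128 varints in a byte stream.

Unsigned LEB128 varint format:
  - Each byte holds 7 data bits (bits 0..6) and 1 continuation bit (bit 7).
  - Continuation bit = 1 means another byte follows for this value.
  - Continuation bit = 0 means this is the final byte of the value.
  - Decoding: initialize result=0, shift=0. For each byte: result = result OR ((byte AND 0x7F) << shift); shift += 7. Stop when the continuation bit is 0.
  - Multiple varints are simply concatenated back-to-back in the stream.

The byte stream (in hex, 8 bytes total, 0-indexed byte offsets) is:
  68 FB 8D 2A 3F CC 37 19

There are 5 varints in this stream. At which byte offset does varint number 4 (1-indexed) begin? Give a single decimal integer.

  byte[0]=0x68 cont=0 payload=0x68=104: acc |= 104<<0 -> acc=104 shift=7 [end]
Varint 1: bytes[0:1] = 68 -> value 104 (1 byte(s))
  byte[1]=0xFB cont=1 payload=0x7B=123: acc |= 123<<0 -> acc=123 shift=7
  byte[2]=0x8D cont=1 payload=0x0D=13: acc |= 13<<7 -> acc=1787 shift=14
  byte[3]=0x2A cont=0 payload=0x2A=42: acc |= 42<<14 -> acc=689915 shift=21 [end]
Varint 2: bytes[1:4] = FB 8D 2A -> value 689915 (3 byte(s))
  byte[4]=0x3F cont=0 payload=0x3F=63: acc |= 63<<0 -> acc=63 shift=7 [end]
Varint 3: bytes[4:5] = 3F -> value 63 (1 byte(s))
  byte[5]=0xCC cont=1 payload=0x4C=76: acc |= 76<<0 -> acc=76 shift=7
  byte[6]=0x37 cont=0 payload=0x37=55: acc |= 55<<7 -> acc=7116 shift=14 [end]
Varint 4: bytes[5:7] = CC 37 -> value 7116 (2 byte(s))
  byte[7]=0x19 cont=0 payload=0x19=25: acc |= 25<<0 -> acc=25 shift=7 [end]
Varint 5: bytes[7:8] = 19 -> value 25 (1 byte(s))

Answer: 5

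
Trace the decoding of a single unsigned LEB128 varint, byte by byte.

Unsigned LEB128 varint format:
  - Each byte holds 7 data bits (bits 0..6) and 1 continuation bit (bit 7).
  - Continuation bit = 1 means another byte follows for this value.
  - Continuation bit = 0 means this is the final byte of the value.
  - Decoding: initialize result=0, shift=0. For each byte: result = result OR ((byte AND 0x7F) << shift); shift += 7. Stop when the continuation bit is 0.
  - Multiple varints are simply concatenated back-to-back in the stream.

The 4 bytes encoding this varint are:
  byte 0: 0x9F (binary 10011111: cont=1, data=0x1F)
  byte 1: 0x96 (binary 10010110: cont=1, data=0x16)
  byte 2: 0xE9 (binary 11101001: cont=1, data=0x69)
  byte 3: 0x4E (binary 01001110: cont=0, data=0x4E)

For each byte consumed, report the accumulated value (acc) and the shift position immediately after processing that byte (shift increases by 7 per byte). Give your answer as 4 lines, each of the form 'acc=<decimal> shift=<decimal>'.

Answer: acc=31 shift=7
acc=2847 shift=14
acc=1723167 shift=21
acc=165301023 shift=28

Derivation:
byte 0=0x9F: payload=0x1F=31, contrib = 31<<0 = 31; acc -> 31, shift -> 7
byte 1=0x96: payload=0x16=22, contrib = 22<<7 = 2816; acc -> 2847, shift -> 14
byte 2=0xE9: payload=0x69=105, contrib = 105<<14 = 1720320; acc -> 1723167, shift -> 21
byte 3=0x4E: payload=0x4E=78, contrib = 78<<21 = 163577856; acc -> 165301023, shift -> 28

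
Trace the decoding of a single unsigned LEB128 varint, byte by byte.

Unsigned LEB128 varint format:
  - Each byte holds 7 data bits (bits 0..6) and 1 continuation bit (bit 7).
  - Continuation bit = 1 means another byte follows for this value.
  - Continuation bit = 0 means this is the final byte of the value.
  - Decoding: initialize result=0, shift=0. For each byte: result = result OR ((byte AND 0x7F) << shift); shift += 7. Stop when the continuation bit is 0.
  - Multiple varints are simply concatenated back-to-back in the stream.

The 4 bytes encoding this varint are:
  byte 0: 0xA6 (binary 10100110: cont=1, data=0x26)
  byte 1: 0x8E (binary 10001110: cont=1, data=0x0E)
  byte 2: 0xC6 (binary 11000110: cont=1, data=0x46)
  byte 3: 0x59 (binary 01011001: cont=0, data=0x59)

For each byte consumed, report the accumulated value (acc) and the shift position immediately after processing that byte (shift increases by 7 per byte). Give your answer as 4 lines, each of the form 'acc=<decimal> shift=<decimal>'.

Answer: acc=38 shift=7
acc=1830 shift=14
acc=1148710 shift=21
acc=187795238 shift=28

Derivation:
byte 0=0xA6: payload=0x26=38, contrib = 38<<0 = 38; acc -> 38, shift -> 7
byte 1=0x8E: payload=0x0E=14, contrib = 14<<7 = 1792; acc -> 1830, shift -> 14
byte 2=0xC6: payload=0x46=70, contrib = 70<<14 = 1146880; acc -> 1148710, shift -> 21
byte 3=0x59: payload=0x59=89, contrib = 89<<21 = 186646528; acc -> 187795238, shift -> 28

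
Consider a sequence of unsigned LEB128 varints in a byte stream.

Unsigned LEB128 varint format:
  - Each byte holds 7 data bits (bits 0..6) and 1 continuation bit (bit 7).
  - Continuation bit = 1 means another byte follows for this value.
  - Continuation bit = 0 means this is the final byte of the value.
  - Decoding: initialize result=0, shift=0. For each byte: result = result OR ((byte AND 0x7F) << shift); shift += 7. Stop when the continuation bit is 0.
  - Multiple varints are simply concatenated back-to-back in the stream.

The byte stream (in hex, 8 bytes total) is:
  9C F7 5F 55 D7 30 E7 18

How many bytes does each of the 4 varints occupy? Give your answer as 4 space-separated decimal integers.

  byte[0]=0x9C cont=1 payload=0x1C=28: acc |= 28<<0 -> acc=28 shift=7
  byte[1]=0xF7 cont=1 payload=0x77=119: acc |= 119<<7 -> acc=15260 shift=14
  byte[2]=0x5F cont=0 payload=0x5F=95: acc |= 95<<14 -> acc=1571740 shift=21 [end]
Varint 1: bytes[0:3] = 9C F7 5F -> value 1571740 (3 byte(s))
  byte[3]=0x55 cont=0 payload=0x55=85: acc |= 85<<0 -> acc=85 shift=7 [end]
Varint 2: bytes[3:4] = 55 -> value 85 (1 byte(s))
  byte[4]=0xD7 cont=1 payload=0x57=87: acc |= 87<<0 -> acc=87 shift=7
  byte[5]=0x30 cont=0 payload=0x30=48: acc |= 48<<7 -> acc=6231 shift=14 [end]
Varint 3: bytes[4:6] = D7 30 -> value 6231 (2 byte(s))
  byte[6]=0xE7 cont=1 payload=0x67=103: acc |= 103<<0 -> acc=103 shift=7
  byte[7]=0x18 cont=0 payload=0x18=24: acc |= 24<<7 -> acc=3175 shift=14 [end]
Varint 4: bytes[6:8] = E7 18 -> value 3175 (2 byte(s))

Answer: 3 1 2 2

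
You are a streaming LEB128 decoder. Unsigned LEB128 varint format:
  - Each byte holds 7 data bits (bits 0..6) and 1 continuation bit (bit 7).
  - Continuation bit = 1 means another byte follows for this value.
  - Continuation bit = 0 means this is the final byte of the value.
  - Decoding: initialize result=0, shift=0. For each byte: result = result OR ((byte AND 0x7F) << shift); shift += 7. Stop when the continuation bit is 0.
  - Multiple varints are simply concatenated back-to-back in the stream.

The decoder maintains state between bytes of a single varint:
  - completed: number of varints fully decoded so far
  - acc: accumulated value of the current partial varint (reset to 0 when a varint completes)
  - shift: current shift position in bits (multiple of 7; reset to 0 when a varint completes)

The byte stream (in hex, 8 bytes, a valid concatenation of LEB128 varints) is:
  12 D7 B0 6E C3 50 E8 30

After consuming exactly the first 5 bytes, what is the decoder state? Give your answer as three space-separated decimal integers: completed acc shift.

byte[0]=0x12 cont=0 payload=0x12: varint #1 complete (value=18); reset -> completed=1 acc=0 shift=0
byte[1]=0xD7 cont=1 payload=0x57: acc |= 87<<0 -> completed=1 acc=87 shift=7
byte[2]=0xB0 cont=1 payload=0x30: acc |= 48<<7 -> completed=1 acc=6231 shift=14
byte[3]=0x6E cont=0 payload=0x6E: varint #2 complete (value=1808471); reset -> completed=2 acc=0 shift=0
byte[4]=0xC3 cont=1 payload=0x43: acc |= 67<<0 -> completed=2 acc=67 shift=7

Answer: 2 67 7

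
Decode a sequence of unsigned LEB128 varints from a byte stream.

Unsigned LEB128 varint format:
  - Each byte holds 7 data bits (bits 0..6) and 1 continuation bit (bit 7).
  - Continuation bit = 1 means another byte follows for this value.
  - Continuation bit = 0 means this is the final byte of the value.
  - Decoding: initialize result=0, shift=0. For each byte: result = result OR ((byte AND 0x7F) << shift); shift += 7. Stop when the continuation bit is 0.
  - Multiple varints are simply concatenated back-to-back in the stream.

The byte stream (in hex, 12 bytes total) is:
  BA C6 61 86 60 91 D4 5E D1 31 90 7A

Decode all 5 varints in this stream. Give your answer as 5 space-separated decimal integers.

Answer: 1598266 12294 1550865 6353 15632

Derivation:
  byte[0]=0xBA cont=1 payload=0x3A=58: acc |= 58<<0 -> acc=58 shift=7
  byte[1]=0xC6 cont=1 payload=0x46=70: acc |= 70<<7 -> acc=9018 shift=14
  byte[2]=0x61 cont=0 payload=0x61=97: acc |= 97<<14 -> acc=1598266 shift=21 [end]
Varint 1: bytes[0:3] = BA C6 61 -> value 1598266 (3 byte(s))
  byte[3]=0x86 cont=1 payload=0x06=6: acc |= 6<<0 -> acc=6 shift=7
  byte[4]=0x60 cont=0 payload=0x60=96: acc |= 96<<7 -> acc=12294 shift=14 [end]
Varint 2: bytes[3:5] = 86 60 -> value 12294 (2 byte(s))
  byte[5]=0x91 cont=1 payload=0x11=17: acc |= 17<<0 -> acc=17 shift=7
  byte[6]=0xD4 cont=1 payload=0x54=84: acc |= 84<<7 -> acc=10769 shift=14
  byte[7]=0x5E cont=0 payload=0x5E=94: acc |= 94<<14 -> acc=1550865 shift=21 [end]
Varint 3: bytes[5:8] = 91 D4 5E -> value 1550865 (3 byte(s))
  byte[8]=0xD1 cont=1 payload=0x51=81: acc |= 81<<0 -> acc=81 shift=7
  byte[9]=0x31 cont=0 payload=0x31=49: acc |= 49<<7 -> acc=6353 shift=14 [end]
Varint 4: bytes[8:10] = D1 31 -> value 6353 (2 byte(s))
  byte[10]=0x90 cont=1 payload=0x10=16: acc |= 16<<0 -> acc=16 shift=7
  byte[11]=0x7A cont=0 payload=0x7A=122: acc |= 122<<7 -> acc=15632 shift=14 [end]
Varint 5: bytes[10:12] = 90 7A -> value 15632 (2 byte(s))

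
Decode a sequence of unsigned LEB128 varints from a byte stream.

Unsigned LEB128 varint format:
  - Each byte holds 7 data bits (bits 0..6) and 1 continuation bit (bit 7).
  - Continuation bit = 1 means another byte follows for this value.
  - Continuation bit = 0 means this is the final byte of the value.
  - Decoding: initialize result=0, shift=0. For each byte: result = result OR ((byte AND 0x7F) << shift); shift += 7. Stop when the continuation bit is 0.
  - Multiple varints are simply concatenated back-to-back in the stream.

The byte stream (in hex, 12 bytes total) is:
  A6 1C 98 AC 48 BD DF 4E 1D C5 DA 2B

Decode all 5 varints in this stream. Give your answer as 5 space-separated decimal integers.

  byte[0]=0xA6 cont=1 payload=0x26=38: acc |= 38<<0 -> acc=38 shift=7
  byte[1]=0x1C cont=0 payload=0x1C=28: acc |= 28<<7 -> acc=3622 shift=14 [end]
Varint 1: bytes[0:2] = A6 1C -> value 3622 (2 byte(s))
  byte[2]=0x98 cont=1 payload=0x18=24: acc |= 24<<0 -> acc=24 shift=7
  byte[3]=0xAC cont=1 payload=0x2C=44: acc |= 44<<7 -> acc=5656 shift=14
  byte[4]=0x48 cont=0 payload=0x48=72: acc |= 72<<14 -> acc=1185304 shift=21 [end]
Varint 2: bytes[2:5] = 98 AC 48 -> value 1185304 (3 byte(s))
  byte[5]=0xBD cont=1 payload=0x3D=61: acc |= 61<<0 -> acc=61 shift=7
  byte[6]=0xDF cont=1 payload=0x5F=95: acc |= 95<<7 -> acc=12221 shift=14
  byte[7]=0x4E cont=0 payload=0x4E=78: acc |= 78<<14 -> acc=1290173 shift=21 [end]
Varint 3: bytes[5:8] = BD DF 4E -> value 1290173 (3 byte(s))
  byte[8]=0x1D cont=0 payload=0x1D=29: acc |= 29<<0 -> acc=29 shift=7 [end]
Varint 4: bytes[8:9] = 1D -> value 29 (1 byte(s))
  byte[9]=0xC5 cont=1 payload=0x45=69: acc |= 69<<0 -> acc=69 shift=7
  byte[10]=0xDA cont=1 payload=0x5A=90: acc |= 90<<7 -> acc=11589 shift=14
  byte[11]=0x2B cont=0 payload=0x2B=43: acc |= 43<<14 -> acc=716101 shift=21 [end]
Varint 5: bytes[9:12] = C5 DA 2B -> value 716101 (3 byte(s))

Answer: 3622 1185304 1290173 29 716101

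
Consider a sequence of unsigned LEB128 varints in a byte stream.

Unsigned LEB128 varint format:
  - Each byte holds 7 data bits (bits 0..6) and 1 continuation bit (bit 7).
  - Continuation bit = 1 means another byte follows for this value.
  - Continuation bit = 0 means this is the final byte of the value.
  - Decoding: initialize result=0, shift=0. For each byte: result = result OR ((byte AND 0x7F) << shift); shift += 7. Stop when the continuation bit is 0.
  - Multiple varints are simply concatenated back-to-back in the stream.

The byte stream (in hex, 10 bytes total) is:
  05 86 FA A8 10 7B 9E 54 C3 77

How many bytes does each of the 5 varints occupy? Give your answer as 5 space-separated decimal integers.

Answer: 1 4 1 2 2

Derivation:
  byte[0]=0x05 cont=0 payload=0x05=5: acc |= 5<<0 -> acc=5 shift=7 [end]
Varint 1: bytes[0:1] = 05 -> value 5 (1 byte(s))
  byte[1]=0x86 cont=1 payload=0x06=6: acc |= 6<<0 -> acc=6 shift=7
  byte[2]=0xFA cont=1 payload=0x7A=122: acc |= 122<<7 -> acc=15622 shift=14
  byte[3]=0xA8 cont=1 payload=0x28=40: acc |= 40<<14 -> acc=670982 shift=21
  byte[4]=0x10 cont=0 payload=0x10=16: acc |= 16<<21 -> acc=34225414 shift=28 [end]
Varint 2: bytes[1:5] = 86 FA A8 10 -> value 34225414 (4 byte(s))
  byte[5]=0x7B cont=0 payload=0x7B=123: acc |= 123<<0 -> acc=123 shift=7 [end]
Varint 3: bytes[5:6] = 7B -> value 123 (1 byte(s))
  byte[6]=0x9E cont=1 payload=0x1E=30: acc |= 30<<0 -> acc=30 shift=7
  byte[7]=0x54 cont=0 payload=0x54=84: acc |= 84<<7 -> acc=10782 shift=14 [end]
Varint 4: bytes[6:8] = 9E 54 -> value 10782 (2 byte(s))
  byte[8]=0xC3 cont=1 payload=0x43=67: acc |= 67<<0 -> acc=67 shift=7
  byte[9]=0x77 cont=0 payload=0x77=119: acc |= 119<<7 -> acc=15299 shift=14 [end]
Varint 5: bytes[8:10] = C3 77 -> value 15299 (2 byte(s))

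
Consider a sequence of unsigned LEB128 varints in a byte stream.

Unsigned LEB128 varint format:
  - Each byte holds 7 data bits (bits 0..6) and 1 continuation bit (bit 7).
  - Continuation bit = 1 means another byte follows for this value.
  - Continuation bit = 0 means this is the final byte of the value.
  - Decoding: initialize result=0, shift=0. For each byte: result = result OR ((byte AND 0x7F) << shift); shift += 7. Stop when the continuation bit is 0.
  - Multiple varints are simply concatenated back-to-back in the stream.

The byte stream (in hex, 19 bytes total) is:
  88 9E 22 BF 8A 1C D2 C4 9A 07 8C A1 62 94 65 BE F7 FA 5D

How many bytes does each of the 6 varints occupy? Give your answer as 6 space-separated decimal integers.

Answer: 3 3 4 3 2 4

Derivation:
  byte[0]=0x88 cont=1 payload=0x08=8: acc |= 8<<0 -> acc=8 shift=7
  byte[1]=0x9E cont=1 payload=0x1E=30: acc |= 30<<7 -> acc=3848 shift=14
  byte[2]=0x22 cont=0 payload=0x22=34: acc |= 34<<14 -> acc=560904 shift=21 [end]
Varint 1: bytes[0:3] = 88 9E 22 -> value 560904 (3 byte(s))
  byte[3]=0xBF cont=1 payload=0x3F=63: acc |= 63<<0 -> acc=63 shift=7
  byte[4]=0x8A cont=1 payload=0x0A=10: acc |= 10<<7 -> acc=1343 shift=14
  byte[5]=0x1C cont=0 payload=0x1C=28: acc |= 28<<14 -> acc=460095 shift=21 [end]
Varint 2: bytes[3:6] = BF 8A 1C -> value 460095 (3 byte(s))
  byte[6]=0xD2 cont=1 payload=0x52=82: acc |= 82<<0 -> acc=82 shift=7
  byte[7]=0xC4 cont=1 payload=0x44=68: acc |= 68<<7 -> acc=8786 shift=14
  byte[8]=0x9A cont=1 payload=0x1A=26: acc |= 26<<14 -> acc=434770 shift=21
  byte[9]=0x07 cont=0 payload=0x07=7: acc |= 7<<21 -> acc=15114834 shift=28 [end]
Varint 3: bytes[6:10] = D2 C4 9A 07 -> value 15114834 (4 byte(s))
  byte[10]=0x8C cont=1 payload=0x0C=12: acc |= 12<<0 -> acc=12 shift=7
  byte[11]=0xA1 cont=1 payload=0x21=33: acc |= 33<<7 -> acc=4236 shift=14
  byte[12]=0x62 cont=0 payload=0x62=98: acc |= 98<<14 -> acc=1609868 shift=21 [end]
Varint 4: bytes[10:13] = 8C A1 62 -> value 1609868 (3 byte(s))
  byte[13]=0x94 cont=1 payload=0x14=20: acc |= 20<<0 -> acc=20 shift=7
  byte[14]=0x65 cont=0 payload=0x65=101: acc |= 101<<7 -> acc=12948 shift=14 [end]
Varint 5: bytes[13:15] = 94 65 -> value 12948 (2 byte(s))
  byte[15]=0xBE cont=1 payload=0x3E=62: acc |= 62<<0 -> acc=62 shift=7
  byte[16]=0xF7 cont=1 payload=0x77=119: acc |= 119<<7 -> acc=15294 shift=14
  byte[17]=0xFA cont=1 payload=0x7A=122: acc |= 122<<14 -> acc=2014142 shift=21
  byte[18]=0x5D cont=0 payload=0x5D=93: acc |= 93<<21 -> acc=197049278 shift=28 [end]
Varint 6: bytes[15:19] = BE F7 FA 5D -> value 197049278 (4 byte(s))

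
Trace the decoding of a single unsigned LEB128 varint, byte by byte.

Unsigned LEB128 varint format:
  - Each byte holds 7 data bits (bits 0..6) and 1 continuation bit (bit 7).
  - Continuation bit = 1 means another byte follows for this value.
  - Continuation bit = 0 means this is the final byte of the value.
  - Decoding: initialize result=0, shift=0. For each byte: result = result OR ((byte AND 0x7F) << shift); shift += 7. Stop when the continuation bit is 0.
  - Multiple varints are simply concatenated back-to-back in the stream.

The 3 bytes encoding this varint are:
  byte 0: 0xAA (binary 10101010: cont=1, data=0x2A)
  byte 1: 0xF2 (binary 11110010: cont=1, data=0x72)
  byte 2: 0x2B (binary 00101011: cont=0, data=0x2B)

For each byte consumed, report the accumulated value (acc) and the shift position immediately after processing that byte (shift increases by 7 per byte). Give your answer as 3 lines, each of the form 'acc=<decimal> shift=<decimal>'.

Answer: acc=42 shift=7
acc=14634 shift=14
acc=719146 shift=21

Derivation:
byte 0=0xAA: payload=0x2A=42, contrib = 42<<0 = 42; acc -> 42, shift -> 7
byte 1=0xF2: payload=0x72=114, contrib = 114<<7 = 14592; acc -> 14634, shift -> 14
byte 2=0x2B: payload=0x2B=43, contrib = 43<<14 = 704512; acc -> 719146, shift -> 21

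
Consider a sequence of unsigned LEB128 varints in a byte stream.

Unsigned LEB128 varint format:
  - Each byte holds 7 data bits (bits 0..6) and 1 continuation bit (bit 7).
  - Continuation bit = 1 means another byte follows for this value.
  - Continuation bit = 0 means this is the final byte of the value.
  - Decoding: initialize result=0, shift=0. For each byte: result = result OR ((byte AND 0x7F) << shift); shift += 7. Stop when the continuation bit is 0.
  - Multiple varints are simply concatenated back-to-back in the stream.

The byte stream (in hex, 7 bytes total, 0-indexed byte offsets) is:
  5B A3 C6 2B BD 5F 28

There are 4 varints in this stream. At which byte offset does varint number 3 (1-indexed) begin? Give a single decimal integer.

Answer: 4

Derivation:
  byte[0]=0x5B cont=0 payload=0x5B=91: acc |= 91<<0 -> acc=91 shift=7 [end]
Varint 1: bytes[0:1] = 5B -> value 91 (1 byte(s))
  byte[1]=0xA3 cont=1 payload=0x23=35: acc |= 35<<0 -> acc=35 shift=7
  byte[2]=0xC6 cont=1 payload=0x46=70: acc |= 70<<7 -> acc=8995 shift=14
  byte[3]=0x2B cont=0 payload=0x2B=43: acc |= 43<<14 -> acc=713507 shift=21 [end]
Varint 2: bytes[1:4] = A3 C6 2B -> value 713507 (3 byte(s))
  byte[4]=0xBD cont=1 payload=0x3D=61: acc |= 61<<0 -> acc=61 shift=7
  byte[5]=0x5F cont=0 payload=0x5F=95: acc |= 95<<7 -> acc=12221 shift=14 [end]
Varint 3: bytes[4:6] = BD 5F -> value 12221 (2 byte(s))
  byte[6]=0x28 cont=0 payload=0x28=40: acc |= 40<<0 -> acc=40 shift=7 [end]
Varint 4: bytes[6:7] = 28 -> value 40 (1 byte(s))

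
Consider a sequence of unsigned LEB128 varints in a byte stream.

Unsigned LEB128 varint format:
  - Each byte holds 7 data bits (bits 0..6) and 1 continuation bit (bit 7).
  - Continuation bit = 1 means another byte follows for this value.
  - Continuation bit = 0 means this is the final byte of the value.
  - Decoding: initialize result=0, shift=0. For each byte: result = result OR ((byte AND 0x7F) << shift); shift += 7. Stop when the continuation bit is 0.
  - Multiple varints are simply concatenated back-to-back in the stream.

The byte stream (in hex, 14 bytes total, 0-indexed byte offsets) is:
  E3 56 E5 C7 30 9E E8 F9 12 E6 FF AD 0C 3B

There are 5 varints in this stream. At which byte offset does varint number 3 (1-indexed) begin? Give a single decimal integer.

  byte[0]=0xE3 cont=1 payload=0x63=99: acc |= 99<<0 -> acc=99 shift=7
  byte[1]=0x56 cont=0 payload=0x56=86: acc |= 86<<7 -> acc=11107 shift=14 [end]
Varint 1: bytes[0:2] = E3 56 -> value 11107 (2 byte(s))
  byte[2]=0xE5 cont=1 payload=0x65=101: acc |= 101<<0 -> acc=101 shift=7
  byte[3]=0xC7 cont=1 payload=0x47=71: acc |= 71<<7 -> acc=9189 shift=14
  byte[4]=0x30 cont=0 payload=0x30=48: acc |= 48<<14 -> acc=795621 shift=21 [end]
Varint 2: bytes[2:5] = E5 C7 30 -> value 795621 (3 byte(s))
  byte[5]=0x9E cont=1 payload=0x1E=30: acc |= 30<<0 -> acc=30 shift=7
  byte[6]=0xE8 cont=1 payload=0x68=104: acc |= 104<<7 -> acc=13342 shift=14
  byte[7]=0xF9 cont=1 payload=0x79=121: acc |= 121<<14 -> acc=1995806 shift=21
  byte[8]=0x12 cont=0 payload=0x12=18: acc |= 18<<21 -> acc=39744542 shift=28 [end]
Varint 3: bytes[5:9] = 9E E8 F9 12 -> value 39744542 (4 byte(s))
  byte[9]=0xE6 cont=1 payload=0x66=102: acc |= 102<<0 -> acc=102 shift=7
  byte[10]=0xFF cont=1 payload=0x7F=127: acc |= 127<<7 -> acc=16358 shift=14
  byte[11]=0xAD cont=1 payload=0x2D=45: acc |= 45<<14 -> acc=753638 shift=21
  byte[12]=0x0C cont=0 payload=0x0C=12: acc |= 12<<21 -> acc=25919462 shift=28 [end]
Varint 4: bytes[9:13] = E6 FF AD 0C -> value 25919462 (4 byte(s))
  byte[13]=0x3B cont=0 payload=0x3B=59: acc |= 59<<0 -> acc=59 shift=7 [end]
Varint 5: bytes[13:14] = 3B -> value 59 (1 byte(s))

Answer: 5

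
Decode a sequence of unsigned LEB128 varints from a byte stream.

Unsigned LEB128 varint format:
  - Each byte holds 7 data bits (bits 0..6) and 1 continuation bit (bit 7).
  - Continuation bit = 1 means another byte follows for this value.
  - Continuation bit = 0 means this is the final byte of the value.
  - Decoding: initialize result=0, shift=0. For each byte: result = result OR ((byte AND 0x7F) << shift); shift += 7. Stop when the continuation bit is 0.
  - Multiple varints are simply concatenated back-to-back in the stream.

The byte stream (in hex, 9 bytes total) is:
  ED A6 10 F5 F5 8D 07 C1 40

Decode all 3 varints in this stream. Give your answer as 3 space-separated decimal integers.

  byte[0]=0xED cont=1 payload=0x6D=109: acc |= 109<<0 -> acc=109 shift=7
  byte[1]=0xA6 cont=1 payload=0x26=38: acc |= 38<<7 -> acc=4973 shift=14
  byte[2]=0x10 cont=0 payload=0x10=16: acc |= 16<<14 -> acc=267117 shift=21 [end]
Varint 1: bytes[0:3] = ED A6 10 -> value 267117 (3 byte(s))
  byte[3]=0xF5 cont=1 payload=0x75=117: acc |= 117<<0 -> acc=117 shift=7
  byte[4]=0xF5 cont=1 payload=0x75=117: acc |= 117<<7 -> acc=15093 shift=14
  byte[5]=0x8D cont=1 payload=0x0D=13: acc |= 13<<14 -> acc=228085 shift=21
  byte[6]=0x07 cont=0 payload=0x07=7: acc |= 7<<21 -> acc=14908149 shift=28 [end]
Varint 2: bytes[3:7] = F5 F5 8D 07 -> value 14908149 (4 byte(s))
  byte[7]=0xC1 cont=1 payload=0x41=65: acc |= 65<<0 -> acc=65 shift=7
  byte[8]=0x40 cont=0 payload=0x40=64: acc |= 64<<7 -> acc=8257 shift=14 [end]
Varint 3: bytes[7:9] = C1 40 -> value 8257 (2 byte(s))

Answer: 267117 14908149 8257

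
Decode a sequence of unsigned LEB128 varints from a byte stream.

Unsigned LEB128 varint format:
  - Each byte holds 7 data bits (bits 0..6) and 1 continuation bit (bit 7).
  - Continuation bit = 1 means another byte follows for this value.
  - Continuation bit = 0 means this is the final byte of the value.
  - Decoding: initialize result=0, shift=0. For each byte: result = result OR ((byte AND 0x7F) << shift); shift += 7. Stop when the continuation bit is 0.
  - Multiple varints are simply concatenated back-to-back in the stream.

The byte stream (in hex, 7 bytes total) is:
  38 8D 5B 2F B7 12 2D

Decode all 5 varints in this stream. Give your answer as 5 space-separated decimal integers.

Answer: 56 11661 47 2359 45

Derivation:
  byte[0]=0x38 cont=0 payload=0x38=56: acc |= 56<<0 -> acc=56 shift=7 [end]
Varint 1: bytes[0:1] = 38 -> value 56 (1 byte(s))
  byte[1]=0x8D cont=1 payload=0x0D=13: acc |= 13<<0 -> acc=13 shift=7
  byte[2]=0x5B cont=0 payload=0x5B=91: acc |= 91<<7 -> acc=11661 shift=14 [end]
Varint 2: bytes[1:3] = 8D 5B -> value 11661 (2 byte(s))
  byte[3]=0x2F cont=0 payload=0x2F=47: acc |= 47<<0 -> acc=47 shift=7 [end]
Varint 3: bytes[3:4] = 2F -> value 47 (1 byte(s))
  byte[4]=0xB7 cont=1 payload=0x37=55: acc |= 55<<0 -> acc=55 shift=7
  byte[5]=0x12 cont=0 payload=0x12=18: acc |= 18<<7 -> acc=2359 shift=14 [end]
Varint 4: bytes[4:6] = B7 12 -> value 2359 (2 byte(s))
  byte[6]=0x2D cont=0 payload=0x2D=45: acc |= 45<<0 -> acc=45 shift=7 [end]
Varint 5: bytes[6:7] = 2D -> value 45 (1 byte(s))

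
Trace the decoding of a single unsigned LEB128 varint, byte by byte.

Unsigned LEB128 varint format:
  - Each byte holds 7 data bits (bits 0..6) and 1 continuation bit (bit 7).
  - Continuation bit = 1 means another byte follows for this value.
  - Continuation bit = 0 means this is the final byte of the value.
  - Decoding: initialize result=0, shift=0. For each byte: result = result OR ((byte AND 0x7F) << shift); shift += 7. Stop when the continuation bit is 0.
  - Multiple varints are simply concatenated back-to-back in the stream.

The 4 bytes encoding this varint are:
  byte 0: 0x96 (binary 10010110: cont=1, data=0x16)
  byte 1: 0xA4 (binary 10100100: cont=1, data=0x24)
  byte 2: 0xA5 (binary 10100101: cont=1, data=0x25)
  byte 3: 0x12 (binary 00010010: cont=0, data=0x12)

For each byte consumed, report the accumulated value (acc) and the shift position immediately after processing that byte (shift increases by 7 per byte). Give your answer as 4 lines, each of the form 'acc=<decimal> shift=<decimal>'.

Answer: acc=22 shift=7
acc=4630 shift=14
acc=610838 shift=21
acc=38359574 shift=28

Derivation:
byte 0=0x96: payload=0x16=22, contrib = 22<<0 = 22; acc -> 22, shift -> 7
byte 1=0xA4: payload=0x24=36, contrib = 36<<7 = 4608; acc -> 4630, shift -> 14
byte 2=0xA5: payload=0x25=37, contrib = 37<<14 = 606208; acc -> 610838, shift -> 21
byte 3=0x12: payload=0x12=18, contrib = 18<<21 = 37748736; acc -> 38359574, shift -> 28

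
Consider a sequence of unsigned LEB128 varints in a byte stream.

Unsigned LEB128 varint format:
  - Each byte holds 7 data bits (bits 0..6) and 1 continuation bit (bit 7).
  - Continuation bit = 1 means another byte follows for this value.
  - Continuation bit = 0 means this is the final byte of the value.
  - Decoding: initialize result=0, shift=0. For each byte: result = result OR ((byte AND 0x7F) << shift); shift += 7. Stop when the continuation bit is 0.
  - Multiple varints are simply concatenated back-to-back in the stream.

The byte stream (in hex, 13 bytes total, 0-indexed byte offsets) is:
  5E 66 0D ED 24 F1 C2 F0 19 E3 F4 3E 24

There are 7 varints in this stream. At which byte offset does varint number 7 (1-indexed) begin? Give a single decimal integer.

  byte[0]=0x5E cont=0 payload=0x5E=94: acc |= 94<<0 -> acc=94 shift=7 [end]
Varint 1: bytes[0:1] = 5E -> value 94 (1 byte(s))
  byte[1]=0x66 cont=0 payload=0x66=102: acc |= 102<<0 -> acc=102 shift=7 [end]
Varint 2: bytes[1:2] = 66 -> value 102 (1 byte(s))
  byte[2]=0x0D cont=0 payload=0x0D=13: acc |= 13<<0 -> acc=13 shift=7 [end]
Varint 3: bytes[2:3] = 0D -> value 13 (1 byte(s))
  byte[3]=0xED cont=1 payload=0x6D=109: acc |= 109<<0 -> acc=109 shift=7
  byte[4]=0x24 cont=0 payload=0x24=36: acc |= 36<<7 -> acc=4717 shift=14 [end]
Varint 4: bytes[3:5] = ED 24 -> value 4717 (2 byte(s))
  byte[5]=0xF1 cont=1 payload=0x71=113: acc |= 113<<0 -> acc=113 shift=7
  byte[6]=0xC2 cont=1 payload=0x42=66: acc |= 66<<7 -> acc=8561 shift=14
  byte[7]=0xF0 cont=1 payload=0x70=112: acc |= 112<<14 -> acc=1843569 shift=21
  byte[8]=0x19 cont=0 payload=0x19=25: acc |= 25<<21 -> acc=54272369 shift=28 [end]
Varint 5: bytes[5:9] = F1 C2 F0 19 -> value 54272369 (4 byte(s))
  byte[9]=0xE3 cont=1 payload=0x63=99: acc |= 99<<0 -> acc=99 shift=7
  byte[10]=0xF4 cont=1 payload=0x74=116: acc |= 116<<7 -> acc=14947 shift=14
  byte[11]=0x3E cont=0 payload=0x3E=62: acc |= 62<<14 -> acc=1030755 shift=21 [end]
Varint 6: bytes[9:12] = E3 F4 3E -> value 1030755 (3 byte(s))
  byte[12]=0x24 cont=0 payload=0x24=36: acc |= 36<<0 -> acc=36 shift=7 [end]
Varint 7: bytes[12:13] = 24 -> value 36 (1 byte(s))

Answer: 12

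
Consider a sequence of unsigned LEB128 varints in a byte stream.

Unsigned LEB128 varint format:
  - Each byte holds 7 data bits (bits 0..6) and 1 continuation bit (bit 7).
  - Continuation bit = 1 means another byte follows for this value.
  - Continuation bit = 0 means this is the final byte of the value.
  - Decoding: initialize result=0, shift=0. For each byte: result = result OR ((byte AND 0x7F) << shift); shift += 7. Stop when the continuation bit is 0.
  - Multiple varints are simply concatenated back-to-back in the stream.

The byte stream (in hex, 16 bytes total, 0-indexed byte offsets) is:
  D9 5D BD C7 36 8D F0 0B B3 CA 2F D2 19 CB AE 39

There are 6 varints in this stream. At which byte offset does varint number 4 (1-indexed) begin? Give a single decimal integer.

  byte[0]=0xD9 cont=1 payload=0x59=89: acc |= 89<<0 -> acc=89 shift=7
  byte[1]=0x5D cont=0 payload=0x5D=93: acc |= 93<<7 -> acc=11993 shift=14 [end]
Varint 1: bytes[0:2] = D9 5D -> value 11993 (2 byte(s))
  byte[2]=0xBD cont=1 payload=0x3D=61: acc |= 61<<0 -> acc=61 shift=7
  byte[3]=0xC7 cont=1 payload=0x47=71: acc |= 71<<7 -> acc=9149 shift=14
  byte[4]=0x36 cont=0 payload=0x36=54: acc |= 54<<14 -> acc=893885 shift=21 [end]
Varint 2: bytes[2:5] = BD C7 36 -> value 893885 (3 byte(s))
  byte[5]=0x8D cont=1 payload=0x0D=13: acc |= 13<<0 -> acc=13 shift=7
  byte[6]=0xF0 cont=1 payload=0x70=112: acc |= 112<<7 -> acc=14349 shift=14
  byte[7]=0x0B cont=0 payload=0x0B=11: acc |= 11<<14 -> acc=194573 shift=21 [end]
Varint 3: bytes[5:8] = 8D F0 0B -> value 194573 (3 byte(s))
  byte[8]=0xB3 cont=1 payload=0x33=51: acc |= 51<<0 -> acc=51 shift=7
  byte[9]=0xCA cont=1 payload=0x4A=74: acc |= 74<<7 -> acc=9523 shift=14
  byte[10]=0x2F cont=0 payload=0x2F=47: acc |= 47<<14 -> acc=779571 shift=21 [end]
Varint 4: bytes[8:11] = B3 CA 2F -> value 779571 (3 byte(s))
  byte[11]=0xD2 cont=1 payload=0x52=82: acc |= 82<<0 -> acc=82 shift=7
  byte[12]=0x19 cont=0 payload=0x19=25: acc |= 25<<7 -> acc=3282 shift=14 [end]
Varint 5: bytes[11:13] = D2 19 -> value 3282 (2 byte(s))
  byte[13]=0xCB cont=1 payload=0x4B=75: acc |= 75<<0 -> acc=75 shift=7
  byte[14]=0xAE cont=1 payload=0x2E=46: acc |= 46<<7 -> acc=5963 shift=14
  byte[15]=0x39 cont=0 payload=0x39=57: acc |= 57<<14 -> acc=939851 shift=21 [end]
Varint 6: bytes[13:16] = CB AE 39 -> value 939851 (3 byte(s))

Answer: 8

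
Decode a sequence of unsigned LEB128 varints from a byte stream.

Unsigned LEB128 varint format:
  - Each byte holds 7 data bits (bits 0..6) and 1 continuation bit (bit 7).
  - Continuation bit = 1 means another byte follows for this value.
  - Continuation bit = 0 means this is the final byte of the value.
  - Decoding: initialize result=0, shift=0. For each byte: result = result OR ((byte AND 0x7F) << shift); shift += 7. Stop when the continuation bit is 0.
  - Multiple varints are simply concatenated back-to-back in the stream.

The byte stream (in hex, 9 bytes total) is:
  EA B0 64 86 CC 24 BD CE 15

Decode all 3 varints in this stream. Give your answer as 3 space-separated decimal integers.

  byte[0]=0xEA cont=1 payload=0x6A=106: acc |= 106<<0 -> acc=106 shift=7
  byte[1]=0xB0 cont=1 payload=0x30=48: acc |= 48<<7 -> acc=6250 shift=14
  byte[2]=0x64 cont=0 payload=0x64=100: acc |= 100<<14 -> acc=1644650 shift=21 [end]
Varint 1: bytes[0:3] = EA B0 64 -> value 1644650 (3 byte(s))
  byte[3]=0x86 cont=1 payload=0x06=6: acc |= 6<<0 -> acc=6 shift=7
  byte[4]=0xCC cont=1 payload=0x4C=76: acc |= 76<<7 -> acc=9734 shift=14
  byte[5]=0x24 cont=0 payload=0x24=36: acc |= 36<<14 -> acc=599558 shift=21 [end]
Varint 2: bytes[3:6] = 86 CC 24 -> value 599558 (3 byte(s))
  byte[6]=0xBD cont=1 payload=0x3D=61: acc |= 61<<0 -> acc=61 shift=7
  byte[7]=0xCE cont=1 payload=0x4E=78: acc |= 78<<7 -> acc=10045 shift=14
  byte[8]=0x15 cont=0 payload=0x15=21: acc |= 21<<14 -> acc=354109 shift=21 [end]
Varint 3: bytes[6:9] = BD CE 15 -> value 354109 (3 byte(s))

Answer: 1644650 599558 354109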